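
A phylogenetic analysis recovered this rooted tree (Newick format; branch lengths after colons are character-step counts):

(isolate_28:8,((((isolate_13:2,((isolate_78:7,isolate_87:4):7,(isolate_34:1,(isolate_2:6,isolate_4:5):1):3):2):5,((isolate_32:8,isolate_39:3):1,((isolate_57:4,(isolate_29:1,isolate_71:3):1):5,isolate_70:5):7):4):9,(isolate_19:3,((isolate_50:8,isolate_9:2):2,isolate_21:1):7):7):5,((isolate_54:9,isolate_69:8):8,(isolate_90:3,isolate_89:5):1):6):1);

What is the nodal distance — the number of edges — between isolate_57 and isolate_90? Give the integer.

The MRCA of isolate_57 and isolate_90 is the node subtending ((((isolate_13,((isolate_78,isolate_87),(isolate_34,(isolate_2,isolate_4)))),((isolate_32,isolate_39),((isolate_57,(isolate_29,isolate_71)),isolate_70))),(isolate_19,((isolate_50,isolate_9),isolate_21))),((isolate_54,isolate_69),(isolate_90,isolate_89))).
From isolate_57 up to that node: 6 branches. From isolate_90 up to the same node: 3 branches. Total: 6 + 3 = 9.

9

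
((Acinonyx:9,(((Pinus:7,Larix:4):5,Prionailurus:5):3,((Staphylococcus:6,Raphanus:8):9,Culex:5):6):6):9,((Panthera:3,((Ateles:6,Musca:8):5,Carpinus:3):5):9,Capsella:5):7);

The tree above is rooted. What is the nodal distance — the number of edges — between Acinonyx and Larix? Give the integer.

5

The MRCA of Acinonyx and Larix is the node subtending (Acinonyx,(((Pinus,Larix),Prionailurus),((Staphylococcus,Raphanus),Culex))).
From Acinonyx up to that node: 1 branch. From Larix up to the same node: 4 branches. Total: 1 + 4 = 5.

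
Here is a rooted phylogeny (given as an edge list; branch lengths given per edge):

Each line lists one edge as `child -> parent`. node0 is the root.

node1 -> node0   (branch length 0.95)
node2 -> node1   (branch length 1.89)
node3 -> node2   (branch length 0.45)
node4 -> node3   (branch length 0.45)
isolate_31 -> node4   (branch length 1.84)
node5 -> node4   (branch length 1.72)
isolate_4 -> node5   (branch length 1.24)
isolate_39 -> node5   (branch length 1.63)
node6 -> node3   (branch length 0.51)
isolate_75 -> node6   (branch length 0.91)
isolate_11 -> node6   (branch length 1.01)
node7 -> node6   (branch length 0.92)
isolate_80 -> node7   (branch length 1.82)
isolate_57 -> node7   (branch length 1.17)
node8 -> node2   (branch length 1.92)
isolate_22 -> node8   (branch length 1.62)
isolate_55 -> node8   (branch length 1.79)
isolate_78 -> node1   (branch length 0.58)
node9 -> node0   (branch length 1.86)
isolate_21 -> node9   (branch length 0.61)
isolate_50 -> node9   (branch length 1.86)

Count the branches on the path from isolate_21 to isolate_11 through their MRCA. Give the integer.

7

The MRCA of isolate_21 and isolate_11 is the root of the tree.
From isolate_21 up to that node: 2 branches. From isolate_11 up to the same node: 5 branches. Total: 2 + 5 = 7.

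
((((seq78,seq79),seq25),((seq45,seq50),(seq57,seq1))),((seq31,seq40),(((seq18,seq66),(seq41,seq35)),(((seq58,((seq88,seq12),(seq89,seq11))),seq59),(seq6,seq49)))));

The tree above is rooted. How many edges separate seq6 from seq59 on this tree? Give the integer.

The MRCA of seq6 and seq59 is the node subtending (((seq58,((seq88,seq12),(seq89,seq11))),seq59),(seq6,seq49)).
From seq6 up to that node: 2 branches. From seq59 up to the same node: 2 branches. Total: 2 + 2 = 4.

4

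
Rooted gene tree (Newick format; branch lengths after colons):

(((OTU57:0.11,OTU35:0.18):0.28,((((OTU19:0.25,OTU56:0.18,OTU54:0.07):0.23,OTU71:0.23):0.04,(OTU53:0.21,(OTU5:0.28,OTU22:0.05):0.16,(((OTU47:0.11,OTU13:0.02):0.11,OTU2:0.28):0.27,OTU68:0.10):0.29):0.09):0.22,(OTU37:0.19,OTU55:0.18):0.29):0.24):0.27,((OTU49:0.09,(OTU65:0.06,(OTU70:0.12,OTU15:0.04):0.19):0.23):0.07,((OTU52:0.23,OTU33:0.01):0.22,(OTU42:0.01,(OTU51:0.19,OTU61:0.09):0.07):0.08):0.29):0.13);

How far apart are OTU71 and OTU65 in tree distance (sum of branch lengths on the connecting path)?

The path runs OTU71 → … → MRCA → … → OTU65; the MRCA is the root of the tree.
Branch lengths along that path: 0.23 + 0.04 + 0.22 + 0.24 + 0.27 + 0.13 + 0.07 + 0.23 + 0.06 = 1.49.

1.49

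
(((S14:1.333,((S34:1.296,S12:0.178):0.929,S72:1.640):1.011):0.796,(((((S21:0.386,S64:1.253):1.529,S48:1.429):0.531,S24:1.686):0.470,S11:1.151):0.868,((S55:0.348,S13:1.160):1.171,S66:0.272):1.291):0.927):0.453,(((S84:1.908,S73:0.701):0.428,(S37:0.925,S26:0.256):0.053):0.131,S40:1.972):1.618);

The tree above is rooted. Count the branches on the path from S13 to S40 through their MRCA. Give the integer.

The MRCA of S13 and S40 is the root of the tree.
From S13 up to that node: 5 branches. From S40 up to the same node: 2 branches. Total: 5 + 2 = 7.

7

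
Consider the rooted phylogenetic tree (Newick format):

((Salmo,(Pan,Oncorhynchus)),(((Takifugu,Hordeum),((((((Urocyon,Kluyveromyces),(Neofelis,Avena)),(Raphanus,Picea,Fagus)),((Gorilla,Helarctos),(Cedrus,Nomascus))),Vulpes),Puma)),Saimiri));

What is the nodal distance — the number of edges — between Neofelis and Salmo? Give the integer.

11

The MRCA of Neofelis and Salmo is the root of the tree.
From Neofelis up to that node: 9 branches. From Salmo up to the same node: 2 branches. Total: 9 + 2 = 11.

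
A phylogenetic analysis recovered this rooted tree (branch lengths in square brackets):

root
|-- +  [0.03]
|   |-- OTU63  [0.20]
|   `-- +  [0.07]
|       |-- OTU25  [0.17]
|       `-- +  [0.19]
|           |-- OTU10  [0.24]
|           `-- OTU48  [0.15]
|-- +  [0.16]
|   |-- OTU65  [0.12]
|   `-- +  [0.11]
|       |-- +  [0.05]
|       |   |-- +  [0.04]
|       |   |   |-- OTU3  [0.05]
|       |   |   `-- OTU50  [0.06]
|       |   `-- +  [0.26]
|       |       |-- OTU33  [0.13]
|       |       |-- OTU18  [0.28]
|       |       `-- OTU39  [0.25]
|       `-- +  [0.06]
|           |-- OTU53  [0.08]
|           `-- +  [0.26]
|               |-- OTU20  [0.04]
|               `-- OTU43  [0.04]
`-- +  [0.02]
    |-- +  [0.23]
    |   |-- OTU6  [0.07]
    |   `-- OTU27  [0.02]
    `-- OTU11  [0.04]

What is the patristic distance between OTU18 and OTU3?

0.63

The path runs OTU18 → … → MRCA → … → OTU3; the MRCA is the node subtending ((OTU3,OTU50),(OTU33,OTU18,OTU39)).
Branch lengths along that path: 0.28 + 0.26 + 0.04 + 0.05 = 0.63.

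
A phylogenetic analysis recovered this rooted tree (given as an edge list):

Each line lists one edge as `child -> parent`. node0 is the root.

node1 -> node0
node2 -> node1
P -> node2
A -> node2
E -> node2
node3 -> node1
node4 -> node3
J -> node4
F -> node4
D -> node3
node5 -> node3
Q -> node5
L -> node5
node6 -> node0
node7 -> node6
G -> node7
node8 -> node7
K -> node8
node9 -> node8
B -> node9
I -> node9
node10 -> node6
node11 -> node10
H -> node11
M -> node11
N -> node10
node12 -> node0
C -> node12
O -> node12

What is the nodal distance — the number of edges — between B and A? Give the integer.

8

The MRCA of B and A is the root of the tree.
From B up to that node: 5 branches. From A up to the same node: 3 branches. Total: 5 + 3 = 8.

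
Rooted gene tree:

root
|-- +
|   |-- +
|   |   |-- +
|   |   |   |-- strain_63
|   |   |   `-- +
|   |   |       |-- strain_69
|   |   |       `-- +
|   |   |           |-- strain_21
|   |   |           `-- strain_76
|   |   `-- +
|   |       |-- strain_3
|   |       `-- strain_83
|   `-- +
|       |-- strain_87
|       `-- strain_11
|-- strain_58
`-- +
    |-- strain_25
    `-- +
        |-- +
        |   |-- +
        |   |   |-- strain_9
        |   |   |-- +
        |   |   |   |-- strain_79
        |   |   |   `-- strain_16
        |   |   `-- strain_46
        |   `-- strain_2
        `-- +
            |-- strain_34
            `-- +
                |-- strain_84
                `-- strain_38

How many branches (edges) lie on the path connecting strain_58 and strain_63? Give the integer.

5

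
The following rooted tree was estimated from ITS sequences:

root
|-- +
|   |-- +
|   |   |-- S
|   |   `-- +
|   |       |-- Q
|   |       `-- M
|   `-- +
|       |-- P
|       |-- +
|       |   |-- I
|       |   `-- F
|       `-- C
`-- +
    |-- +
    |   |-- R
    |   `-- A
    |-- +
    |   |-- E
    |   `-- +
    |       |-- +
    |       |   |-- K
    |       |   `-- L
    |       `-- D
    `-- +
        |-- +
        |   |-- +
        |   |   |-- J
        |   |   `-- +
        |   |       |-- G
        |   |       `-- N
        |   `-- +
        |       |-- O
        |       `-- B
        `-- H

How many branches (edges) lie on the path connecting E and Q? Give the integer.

7

The MRCA of E and Q is the root of the tree.
From E up to that node: 3 branches. From Q up to the same node: 4 branches. Total: 3 + 4 = 7.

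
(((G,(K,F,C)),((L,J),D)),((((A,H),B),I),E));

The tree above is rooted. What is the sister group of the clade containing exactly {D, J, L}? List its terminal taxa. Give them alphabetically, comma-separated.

The clade containing exactly {D, J, L} attaches to the tree at the node subtending ((G,(K,F,C)),((L,J),D)).
The other lineage descending from that same node — the sister group — is (G,(K,F,C)); its 4 tips in alphabetical order are the answer.

C, F, G, K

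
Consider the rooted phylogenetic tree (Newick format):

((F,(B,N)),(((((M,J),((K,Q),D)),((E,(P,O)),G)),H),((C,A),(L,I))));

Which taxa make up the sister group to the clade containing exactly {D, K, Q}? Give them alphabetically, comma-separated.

The clade containing exactly {D, K, Q} attaches to the tree at the node subtending ((M,J),((K,Q),D)).
The other lineage descending from that same node — the sister group — is (M,J); its 2 tips in alphabetical order are the answer.

J, M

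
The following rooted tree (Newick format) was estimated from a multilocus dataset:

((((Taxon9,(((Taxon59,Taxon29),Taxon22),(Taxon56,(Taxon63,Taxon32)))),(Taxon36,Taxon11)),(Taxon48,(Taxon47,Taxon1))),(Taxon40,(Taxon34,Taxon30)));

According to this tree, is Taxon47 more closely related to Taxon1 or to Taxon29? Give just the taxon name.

The MRCA of Taxon47 and Taxon1 subtends (Taxon47,Taxon1) (2 taxa).
The MRCA of Taxon47 and Taxon29 subtends (((Taxon9,(((Taxon59,Taxon29),Taxon22),(Taxon56,(Taxon63,Taxon32)))),(Taxon36,Taxon11)),(Taxon48,(Taxon47,Taxon1))) (12 taxa).
The first is nested inside the second, so Taxon47 shares a more recent common ancestor with Taxon1.

Taxon1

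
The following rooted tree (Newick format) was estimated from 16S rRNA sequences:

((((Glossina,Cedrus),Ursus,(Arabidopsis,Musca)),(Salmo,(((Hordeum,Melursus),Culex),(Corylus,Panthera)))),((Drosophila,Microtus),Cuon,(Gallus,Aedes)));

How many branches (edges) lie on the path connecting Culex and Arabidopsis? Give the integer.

The MRCA of Culex and Arabidopsis is the node subtending (((Glossina,Cedrus),Ursus,(Arabidopsis,Musca)),(Salmo,(((Hordeum,Melursus),Culex),(Corylus,Panthera)))).
From Culex up to that node: 4 branches. From Arabidopsis up to the same node: 3 branches. Total: 4 + 3 = 7.

7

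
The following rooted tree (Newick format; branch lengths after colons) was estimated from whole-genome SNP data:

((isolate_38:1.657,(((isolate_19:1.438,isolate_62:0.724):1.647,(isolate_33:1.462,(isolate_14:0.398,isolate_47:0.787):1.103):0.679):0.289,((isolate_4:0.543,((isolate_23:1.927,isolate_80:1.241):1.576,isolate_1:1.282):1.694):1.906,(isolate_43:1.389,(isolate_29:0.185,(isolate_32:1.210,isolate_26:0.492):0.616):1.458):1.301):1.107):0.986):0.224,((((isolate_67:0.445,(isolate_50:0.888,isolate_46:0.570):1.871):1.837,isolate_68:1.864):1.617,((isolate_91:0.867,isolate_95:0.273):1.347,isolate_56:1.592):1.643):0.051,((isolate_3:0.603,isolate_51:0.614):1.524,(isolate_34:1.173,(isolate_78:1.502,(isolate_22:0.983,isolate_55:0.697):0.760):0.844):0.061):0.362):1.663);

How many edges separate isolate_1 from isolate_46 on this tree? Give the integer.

The MRCA of isolate_1 and isolate_46 is the root of the tree.
From isolate_1 up to that node: 6 branches. From isolate_46 up to the same node: 6 branches. Total: 6 + 6 = 12.

12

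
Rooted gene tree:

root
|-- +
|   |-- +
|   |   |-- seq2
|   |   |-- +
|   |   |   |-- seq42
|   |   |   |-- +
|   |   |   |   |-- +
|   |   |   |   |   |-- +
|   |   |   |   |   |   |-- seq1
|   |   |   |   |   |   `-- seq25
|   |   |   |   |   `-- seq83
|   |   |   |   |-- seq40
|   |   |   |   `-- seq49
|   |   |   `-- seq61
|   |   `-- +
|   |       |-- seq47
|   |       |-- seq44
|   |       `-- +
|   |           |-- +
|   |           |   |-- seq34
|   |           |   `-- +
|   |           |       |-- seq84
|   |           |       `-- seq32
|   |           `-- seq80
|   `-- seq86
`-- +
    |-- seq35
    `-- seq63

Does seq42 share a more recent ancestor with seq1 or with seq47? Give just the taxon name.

The MRCA of seq42 and seq1 subtends (seq42,(((seq1,seq25),seq83),seq40,seq49),seq61) (7 taxa).
The MRCA of seq42 and seq47 subtends (seq2,(seq42,(((seq1,seq25),seq83),seq40,seq49),seq61),(seq47,seq44,((seq34,(seq84,seq32)),seq80))) (14 taxa).
The first is nested inside the second, so seq42 shares a more recent common ancestor with seq1.

seq1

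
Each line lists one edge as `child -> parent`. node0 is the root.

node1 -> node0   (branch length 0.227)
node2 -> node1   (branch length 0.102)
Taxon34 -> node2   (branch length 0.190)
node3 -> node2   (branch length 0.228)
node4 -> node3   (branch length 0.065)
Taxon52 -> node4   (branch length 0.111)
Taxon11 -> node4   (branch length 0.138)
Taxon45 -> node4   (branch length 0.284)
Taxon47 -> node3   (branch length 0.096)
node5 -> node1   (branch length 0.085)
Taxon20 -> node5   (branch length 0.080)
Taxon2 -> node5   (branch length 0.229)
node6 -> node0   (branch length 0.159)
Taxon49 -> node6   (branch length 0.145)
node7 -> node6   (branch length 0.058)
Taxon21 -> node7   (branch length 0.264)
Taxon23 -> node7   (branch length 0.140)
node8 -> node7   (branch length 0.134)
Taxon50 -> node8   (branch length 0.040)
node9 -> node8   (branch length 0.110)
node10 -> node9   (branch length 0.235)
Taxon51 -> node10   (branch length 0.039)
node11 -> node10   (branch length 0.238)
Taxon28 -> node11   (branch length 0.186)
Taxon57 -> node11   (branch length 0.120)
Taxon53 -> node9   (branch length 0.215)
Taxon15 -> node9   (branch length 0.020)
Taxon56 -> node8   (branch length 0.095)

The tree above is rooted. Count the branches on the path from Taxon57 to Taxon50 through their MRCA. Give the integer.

5

The MRCA of Taxon57 and Taxon50 is the node subtending (Taxon50,((Taxon51,(Taxon28,Taxon57)),Taxon53,Taxon15),Taxon56).
From Taxon57 up to that node: 4 branches. From Taxon50 up to the same node: 1 branch. Total: 4 + 1 = 5.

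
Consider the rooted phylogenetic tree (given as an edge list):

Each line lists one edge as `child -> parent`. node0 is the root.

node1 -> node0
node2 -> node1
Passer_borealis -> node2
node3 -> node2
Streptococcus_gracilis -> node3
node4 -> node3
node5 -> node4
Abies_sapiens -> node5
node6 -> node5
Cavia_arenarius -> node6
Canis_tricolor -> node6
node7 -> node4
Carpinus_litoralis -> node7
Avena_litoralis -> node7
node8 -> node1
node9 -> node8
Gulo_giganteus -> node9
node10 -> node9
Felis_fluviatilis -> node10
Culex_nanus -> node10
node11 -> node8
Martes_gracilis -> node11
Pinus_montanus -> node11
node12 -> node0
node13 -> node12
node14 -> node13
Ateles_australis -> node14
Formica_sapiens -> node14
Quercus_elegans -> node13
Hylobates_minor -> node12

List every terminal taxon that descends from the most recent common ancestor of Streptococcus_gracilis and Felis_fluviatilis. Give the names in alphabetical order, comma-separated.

Tracing Streptococcus_gracilis: it sits inside (Streptococcus_gracilis,((Abies_sapiens,(Cavia_arenarius,Canis_tricolor)),(Carpinus_litoralis,Avena_litoralis))).
Tracing Felis_fluviatilis: it sits inside (Felis_fluviatilis,Culex_nanus).
The smallest clade enclosing both is ((Passer_borealis,(Streptococcus_gracilis,((Abies_sapiens,(Cavia_arenarius,Canis_tricolor)),(Carpinus_litoralis,Avena_litoralis)))),((Gulo_giganteus,(Felis_fluviatilis,Culex_nanus)),(Martes_gracilis,Pinus_montanus))); the answer is its 12 terminal taxa in alphabetical order.

Abies_sapiens, Avena_litoralis, Canis_tricolor, Carpinus_litoralis, Cavia_arenarius, Culex_nanus, Felis_fluviatilis, Gulo_giganteus, Martes_gracilis, Passer_borealis, Pinus_montanus, Streptococcus_gracilis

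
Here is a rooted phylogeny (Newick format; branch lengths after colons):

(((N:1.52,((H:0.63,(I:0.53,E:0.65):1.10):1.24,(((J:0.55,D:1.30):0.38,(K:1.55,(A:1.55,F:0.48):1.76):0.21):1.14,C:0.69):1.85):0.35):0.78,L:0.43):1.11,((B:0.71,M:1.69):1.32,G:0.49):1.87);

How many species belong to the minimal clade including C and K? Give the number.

6

The MRCA of C and K is the node subtending (((J,D),(K,(A,F))),C).
That clade contains 6 terminal taxa: A, C, D, F, J, K.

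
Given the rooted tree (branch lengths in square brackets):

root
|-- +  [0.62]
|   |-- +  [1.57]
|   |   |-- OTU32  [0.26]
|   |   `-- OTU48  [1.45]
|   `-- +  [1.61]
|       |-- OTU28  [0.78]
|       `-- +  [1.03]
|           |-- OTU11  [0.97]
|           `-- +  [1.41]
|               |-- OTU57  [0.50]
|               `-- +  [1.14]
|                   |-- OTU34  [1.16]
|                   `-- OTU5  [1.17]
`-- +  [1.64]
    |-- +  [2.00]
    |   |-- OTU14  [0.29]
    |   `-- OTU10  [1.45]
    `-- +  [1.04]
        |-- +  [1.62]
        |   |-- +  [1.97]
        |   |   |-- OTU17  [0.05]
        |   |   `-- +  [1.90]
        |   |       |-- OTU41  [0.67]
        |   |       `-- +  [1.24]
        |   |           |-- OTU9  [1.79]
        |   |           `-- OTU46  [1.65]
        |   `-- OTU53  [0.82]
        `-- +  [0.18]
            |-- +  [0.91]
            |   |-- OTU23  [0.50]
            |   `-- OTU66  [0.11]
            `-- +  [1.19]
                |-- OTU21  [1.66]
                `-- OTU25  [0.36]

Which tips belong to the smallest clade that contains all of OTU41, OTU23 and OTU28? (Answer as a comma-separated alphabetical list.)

OTU10, OTU11, OTU14, OTU17, OTU21, OTU23, OTU25, OTU28, OTU32, OTU34, OTU41, OTU46, OTU48, OTU5, OTU53, OTU57, OTU66, OTU9

Tracing OTU41: it sits inside (OTU41,(OTU9,OTU46)).
Tracing OTU23: it sits inside (OTU23,OTU66).
Tracing OTU28: it sits inside (OTU28,(OTU11,(OTU57,(OTU34,OTU5)))).
The smallest clade enclosing all 3 is the whole tree (their MRCA is the root), so the answer is all 18 tips in alphabetical order.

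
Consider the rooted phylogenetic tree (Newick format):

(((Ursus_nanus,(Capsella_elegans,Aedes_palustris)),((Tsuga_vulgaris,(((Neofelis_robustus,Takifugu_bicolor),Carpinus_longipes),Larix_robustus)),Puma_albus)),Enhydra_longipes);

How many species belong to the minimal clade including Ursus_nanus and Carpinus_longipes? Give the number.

9

The MRCA of Ursus_nanus and Carpinus_longipes is the node subtending ((Ursus_nanus,(Capsella_elegans,Aedes_palustris)),((Tsuga_vulgaris,(((Neofelis_robustus,Takifugu_bicolor),Carpinus_longipes),Larix_robustus)),Puma_albus)).
That clade contains 9 terminal taxa: Aedes_palustris, Capsella_elegans, Carpinus_longipes, Larix_robustus, Neofelis_robustus, Puma_albus, Takifugu_bicolor, Tsuga_vulgaris, Ursus_nanus.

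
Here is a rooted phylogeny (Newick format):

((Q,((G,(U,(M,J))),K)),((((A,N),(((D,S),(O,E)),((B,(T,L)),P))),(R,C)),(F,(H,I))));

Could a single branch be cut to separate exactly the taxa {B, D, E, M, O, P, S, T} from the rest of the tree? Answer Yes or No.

The MRCA of the listed taxa is the root, so the smallest clade containing them is the whole tree.
That clade also contains A, C, F, G, H, I, J, K, L, N, Q, R, U, which are not in the proposed group, so the group is not monophyletic.

No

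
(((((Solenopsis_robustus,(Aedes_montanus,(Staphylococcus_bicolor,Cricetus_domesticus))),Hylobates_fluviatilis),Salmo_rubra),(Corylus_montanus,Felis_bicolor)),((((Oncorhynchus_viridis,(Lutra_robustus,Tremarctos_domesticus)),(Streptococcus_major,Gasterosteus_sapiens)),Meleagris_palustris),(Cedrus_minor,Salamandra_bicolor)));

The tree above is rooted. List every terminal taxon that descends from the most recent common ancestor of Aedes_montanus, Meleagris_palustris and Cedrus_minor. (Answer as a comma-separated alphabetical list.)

Tracing Aedes_montanus: it sits inside (Aedes_montanus,(Staphylococcus_bicolor,Cricetus_domesticus)).
Tracing Meleagris_palustris: it sits inside (((Oncorhynchus_viridis,(Lutra_robustus,Tremarctos_domesticus)),(Streptococcus_major,Gasterosteus_sapiens)),Meleagris_palustris).
Tracing Cedrus_minor: it sits inside (Cedrus_minor,Salamandra_bicolor).
The smallest clade enclosing all 3 is the whole tree (their MRCA is the root), so the answer is all 16 tips in alphabetical order.

Aedes_montanus, Cedrus_minor, Corylus_montanus, Cricetus_domesticus, Felis_bicolor, Gasterosteus_sapiens, Hylobates_fluviatilis, Lutra_robustus, Meleagris_palustris, Oncorhynchus_viridis, Salamandra_bicolor, Salmo_rubra, Solenopsis_robustus, Staphylococcus_bicolor, Streptococcus_major, Tremarctos_domesticus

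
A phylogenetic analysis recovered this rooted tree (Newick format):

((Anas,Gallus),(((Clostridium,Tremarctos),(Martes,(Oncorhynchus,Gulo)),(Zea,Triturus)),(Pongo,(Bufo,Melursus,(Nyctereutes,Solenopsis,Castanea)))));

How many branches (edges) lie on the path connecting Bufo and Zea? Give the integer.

6

The MRCA of Bufo and Zea is the node subtending (((Clostridium,Tremarctos),(Martes,(Oncorhynchus,Gulo)),(Zea,Triturus)),(Pongo,(Bufo,Melursus,(Nyctereutes,Solenopsis,Castanea)))).
From Bufo up to that node: 3 branches. From Zea up to the same node: 3 branches. Total: 3 + 3 = 6.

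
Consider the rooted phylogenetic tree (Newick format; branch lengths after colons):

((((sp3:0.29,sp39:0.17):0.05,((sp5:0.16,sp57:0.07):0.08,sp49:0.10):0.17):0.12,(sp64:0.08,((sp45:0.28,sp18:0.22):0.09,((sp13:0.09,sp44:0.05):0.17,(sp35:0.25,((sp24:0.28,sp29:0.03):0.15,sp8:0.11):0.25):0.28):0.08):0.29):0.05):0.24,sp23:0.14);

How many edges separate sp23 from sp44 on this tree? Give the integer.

7

The MRCA of sp23 and sp44 is the root of the tree.
From sp23 up to that node: 1 branch. From sp44 up to the same node: 6 branches. Total: 1 + 6 = 7.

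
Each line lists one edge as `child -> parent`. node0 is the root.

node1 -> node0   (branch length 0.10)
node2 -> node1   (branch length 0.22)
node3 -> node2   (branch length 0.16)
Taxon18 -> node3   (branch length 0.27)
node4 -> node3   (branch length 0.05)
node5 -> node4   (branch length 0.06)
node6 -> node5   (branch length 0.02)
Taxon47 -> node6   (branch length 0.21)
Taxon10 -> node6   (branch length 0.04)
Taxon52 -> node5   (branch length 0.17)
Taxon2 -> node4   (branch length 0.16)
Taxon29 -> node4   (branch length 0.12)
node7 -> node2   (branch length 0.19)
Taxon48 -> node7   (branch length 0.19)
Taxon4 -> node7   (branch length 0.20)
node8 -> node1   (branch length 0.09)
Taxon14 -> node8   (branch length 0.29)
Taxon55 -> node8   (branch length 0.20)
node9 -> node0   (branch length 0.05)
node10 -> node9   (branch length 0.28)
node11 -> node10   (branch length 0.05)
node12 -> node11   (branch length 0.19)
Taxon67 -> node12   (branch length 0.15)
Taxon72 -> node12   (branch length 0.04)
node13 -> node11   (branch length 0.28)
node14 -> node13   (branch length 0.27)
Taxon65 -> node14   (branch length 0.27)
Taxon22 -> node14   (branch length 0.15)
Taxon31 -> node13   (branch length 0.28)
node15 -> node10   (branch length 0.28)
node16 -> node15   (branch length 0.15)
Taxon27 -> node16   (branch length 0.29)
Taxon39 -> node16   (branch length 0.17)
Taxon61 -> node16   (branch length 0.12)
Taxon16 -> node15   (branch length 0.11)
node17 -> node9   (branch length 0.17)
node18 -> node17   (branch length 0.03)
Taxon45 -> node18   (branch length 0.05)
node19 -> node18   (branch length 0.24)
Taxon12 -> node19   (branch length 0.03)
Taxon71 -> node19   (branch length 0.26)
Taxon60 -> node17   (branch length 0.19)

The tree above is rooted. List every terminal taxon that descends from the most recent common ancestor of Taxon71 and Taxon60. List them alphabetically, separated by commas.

Taxon12, Taxon45, Taxon60, Taxon71

Tracing Taxon71: it sits inside (Taxon12,Taxon71).
Tracing Taxon60: it sits inside ((Taxon45,(Taxon12,Taxon71)),Taxon60).
The smallest clade enclosing both is ((Taxon45,(Taxon12,Taxon71)),Taxon60); the answer is its 4 terminal taxa in alphabetical order.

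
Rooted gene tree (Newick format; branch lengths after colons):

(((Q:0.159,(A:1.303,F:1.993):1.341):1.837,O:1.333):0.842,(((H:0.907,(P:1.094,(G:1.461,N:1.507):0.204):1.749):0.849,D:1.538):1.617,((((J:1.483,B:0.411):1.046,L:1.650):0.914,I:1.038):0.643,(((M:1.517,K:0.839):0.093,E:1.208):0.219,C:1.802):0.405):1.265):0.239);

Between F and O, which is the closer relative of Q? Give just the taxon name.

F

The MRCA of Q and F subtends (Q,(A,F)) (3 taxa).
The MRCA of Q and O subtends ((Q,(A,F)),O) (4 taxa).
The first is nested inside the second, so Q shares a more recent common ancestor with F.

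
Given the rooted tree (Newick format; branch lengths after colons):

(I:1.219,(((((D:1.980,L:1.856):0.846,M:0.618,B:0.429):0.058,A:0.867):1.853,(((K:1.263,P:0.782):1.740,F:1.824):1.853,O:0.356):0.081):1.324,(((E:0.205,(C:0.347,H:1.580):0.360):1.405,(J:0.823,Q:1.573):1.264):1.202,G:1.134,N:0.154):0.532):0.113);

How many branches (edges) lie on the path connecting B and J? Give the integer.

8

The MRCA of B and J is the node subtending (((((D,L),M,B),A),(((K,P),F),O)),(((E,(C,H)),(J,Q)),G,N)).
From B up to that node: 4 branches. From J up to the same node: 4 branches. Total: 4 + 4 = 8.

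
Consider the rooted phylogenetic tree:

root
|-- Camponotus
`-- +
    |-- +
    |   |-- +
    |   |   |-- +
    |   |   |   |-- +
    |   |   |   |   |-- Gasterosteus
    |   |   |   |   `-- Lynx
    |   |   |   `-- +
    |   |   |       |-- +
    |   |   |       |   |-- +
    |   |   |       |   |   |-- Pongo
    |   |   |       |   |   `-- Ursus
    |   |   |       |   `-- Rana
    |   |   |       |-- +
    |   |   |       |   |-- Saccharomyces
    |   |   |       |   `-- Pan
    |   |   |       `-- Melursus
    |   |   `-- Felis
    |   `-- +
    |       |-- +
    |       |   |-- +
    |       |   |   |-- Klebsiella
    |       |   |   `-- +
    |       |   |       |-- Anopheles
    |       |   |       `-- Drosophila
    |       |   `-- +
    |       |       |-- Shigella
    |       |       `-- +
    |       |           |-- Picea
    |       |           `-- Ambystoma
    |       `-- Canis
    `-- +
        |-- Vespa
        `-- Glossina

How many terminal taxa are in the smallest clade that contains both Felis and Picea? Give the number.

16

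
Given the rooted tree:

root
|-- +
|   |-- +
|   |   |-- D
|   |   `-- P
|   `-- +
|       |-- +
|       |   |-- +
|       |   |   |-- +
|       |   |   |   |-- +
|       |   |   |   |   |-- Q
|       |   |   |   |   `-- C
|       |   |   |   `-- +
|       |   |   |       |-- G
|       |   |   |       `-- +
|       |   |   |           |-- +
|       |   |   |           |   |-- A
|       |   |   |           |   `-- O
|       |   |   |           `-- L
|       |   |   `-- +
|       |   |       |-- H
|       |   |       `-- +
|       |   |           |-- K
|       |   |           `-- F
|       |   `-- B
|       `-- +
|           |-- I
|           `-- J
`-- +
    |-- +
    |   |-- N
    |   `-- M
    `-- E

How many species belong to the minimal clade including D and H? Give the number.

The MRCA of D and H is the node subtending ((D,P),(((((Q,C),(G,((A,O),L))),(H,(K,F))),B),(I,J))).
That clade contains 14 terminal taxa: A, B, C, D, F, G, H, I, J, K, L, O, P, Q.

14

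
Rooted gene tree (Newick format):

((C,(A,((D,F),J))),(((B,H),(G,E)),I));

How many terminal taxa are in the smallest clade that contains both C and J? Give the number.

The MRCA of C and J is the node subtending (C,(A,((D,F),J))).
That clade contains 5 terminal taxa: A, C, D, F, J.

5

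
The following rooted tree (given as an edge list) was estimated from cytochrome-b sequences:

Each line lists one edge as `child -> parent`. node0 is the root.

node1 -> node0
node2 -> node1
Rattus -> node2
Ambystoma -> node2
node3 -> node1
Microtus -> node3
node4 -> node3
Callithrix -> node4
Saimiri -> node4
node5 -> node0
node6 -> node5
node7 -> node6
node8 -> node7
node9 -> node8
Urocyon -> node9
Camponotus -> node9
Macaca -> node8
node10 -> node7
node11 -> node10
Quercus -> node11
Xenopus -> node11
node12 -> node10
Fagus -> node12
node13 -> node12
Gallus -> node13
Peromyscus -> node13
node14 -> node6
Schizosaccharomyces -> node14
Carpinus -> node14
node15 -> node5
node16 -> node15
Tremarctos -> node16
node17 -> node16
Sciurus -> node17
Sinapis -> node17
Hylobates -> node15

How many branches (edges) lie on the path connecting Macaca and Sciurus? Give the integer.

8

The MRCA of Macaca and Sciurus is the node subtending (((((Urocyon,Camponotus),Macaca),((Quercus,Xenopus),(Fagus,(Gallus,Peromyscus)))),(Schizosaccharomyces,Carpinus)),((Tremarctos,(Sciurus,Sinapis)),Hylobates)).
From Macaca up to that node: 4 branches. From Sciurus up to the same node: 4 branches. Total: 4 + 4 = 8.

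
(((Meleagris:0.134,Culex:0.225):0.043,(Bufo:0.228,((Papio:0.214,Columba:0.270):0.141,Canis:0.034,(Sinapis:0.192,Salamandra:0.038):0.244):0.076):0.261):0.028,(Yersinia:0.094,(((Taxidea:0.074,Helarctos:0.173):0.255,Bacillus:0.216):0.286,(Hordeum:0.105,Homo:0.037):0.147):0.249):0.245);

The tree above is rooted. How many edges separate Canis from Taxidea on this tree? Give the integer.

The MRCA of Canis and Taxidea is the root of the tree.
From Canis up to that node: 4 branches. From Taxidea up to the same node: 5 branches. Total: 4 + 5 = 9.

9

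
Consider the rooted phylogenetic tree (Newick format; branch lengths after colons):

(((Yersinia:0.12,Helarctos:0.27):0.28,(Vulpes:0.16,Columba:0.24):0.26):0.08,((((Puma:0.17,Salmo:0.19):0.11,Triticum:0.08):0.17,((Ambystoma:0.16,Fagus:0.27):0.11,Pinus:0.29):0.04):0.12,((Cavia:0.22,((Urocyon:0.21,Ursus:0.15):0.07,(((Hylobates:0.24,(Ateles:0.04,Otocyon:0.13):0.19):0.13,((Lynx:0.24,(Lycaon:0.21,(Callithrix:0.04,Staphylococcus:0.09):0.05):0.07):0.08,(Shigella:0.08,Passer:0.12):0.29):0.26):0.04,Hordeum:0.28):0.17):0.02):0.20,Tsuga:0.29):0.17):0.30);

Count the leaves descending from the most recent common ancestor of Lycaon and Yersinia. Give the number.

24

The MRCA of Lycaon and Yersinia is the root, so the clade is the entire tree.
That clade contains 24 terminal taxa: Ambystoma, Ateles, Callithrix, Cavia, Columba, Fagus, Helarctos, Hordeum, Hylobates, Lycaon, Lynx, Otocyon, Passer, Pinus, Puma, Salmo, Shigella, Staphylococcus, Triticum, Tsuga, Urocyon, Ursus, Vulpes, Yersinia.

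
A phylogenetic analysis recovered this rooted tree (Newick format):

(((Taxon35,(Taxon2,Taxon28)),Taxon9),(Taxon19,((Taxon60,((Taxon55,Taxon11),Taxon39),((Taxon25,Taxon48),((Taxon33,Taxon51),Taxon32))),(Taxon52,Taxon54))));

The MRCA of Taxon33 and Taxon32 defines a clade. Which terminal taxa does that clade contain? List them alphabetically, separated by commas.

Taxon32, Taxon33, Taxon51

Tracing Taxon33: it sits inside (Taxon33,Taxon51).
Tracing Taxon32: it sits inside ((Taxon33,Taxon51),Taxon32).
The smallest clade enclosing both is ((Taxon33,Taxon51),Taxon32); the answer is its 3 terminal taxa in alphabetical order.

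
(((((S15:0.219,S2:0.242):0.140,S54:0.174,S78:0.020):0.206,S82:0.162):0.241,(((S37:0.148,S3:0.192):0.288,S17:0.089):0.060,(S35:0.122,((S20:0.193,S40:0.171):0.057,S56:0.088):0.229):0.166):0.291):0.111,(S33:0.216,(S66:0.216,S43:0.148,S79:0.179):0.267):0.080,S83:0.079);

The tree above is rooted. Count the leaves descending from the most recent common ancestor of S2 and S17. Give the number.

12

The MRCA of S2 and S17 is the node subtending ((((S15,S2),S54,S78),S82),(((S37,S3),S17),(S35,((S20,S40),S56)))).
That clade contains 12 terminal taxa: S15, S17, S2, S20, S3, S35, S37, S40, S54, S56, S78, S82.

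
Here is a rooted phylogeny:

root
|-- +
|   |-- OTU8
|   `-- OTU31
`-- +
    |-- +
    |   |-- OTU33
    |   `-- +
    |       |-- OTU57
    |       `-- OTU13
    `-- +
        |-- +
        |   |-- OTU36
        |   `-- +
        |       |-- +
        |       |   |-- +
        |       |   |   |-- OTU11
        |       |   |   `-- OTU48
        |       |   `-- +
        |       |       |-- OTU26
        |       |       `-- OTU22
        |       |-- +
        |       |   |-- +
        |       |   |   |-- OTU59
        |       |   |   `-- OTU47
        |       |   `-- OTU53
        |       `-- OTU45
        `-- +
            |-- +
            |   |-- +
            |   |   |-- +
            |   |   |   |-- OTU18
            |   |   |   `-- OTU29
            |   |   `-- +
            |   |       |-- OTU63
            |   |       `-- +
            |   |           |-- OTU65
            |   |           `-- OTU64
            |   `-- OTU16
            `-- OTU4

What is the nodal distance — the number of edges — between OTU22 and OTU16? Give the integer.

The MRCA of OTU22 and OTU16 is the node subtending ((OTU36,(((OTU11,OTU48),(OTU26,OTU22)),((OTU59,OTU47),OTU53),OTU45)),((((OTU18,OTU29),(OTU63,(OTU65,OTU64))),OTU16),OTU4)).
From OTU22 up to that node: 5 branches. From OTU16 up to the same node: 3 branches. Total: 5 + 3 = 8.

8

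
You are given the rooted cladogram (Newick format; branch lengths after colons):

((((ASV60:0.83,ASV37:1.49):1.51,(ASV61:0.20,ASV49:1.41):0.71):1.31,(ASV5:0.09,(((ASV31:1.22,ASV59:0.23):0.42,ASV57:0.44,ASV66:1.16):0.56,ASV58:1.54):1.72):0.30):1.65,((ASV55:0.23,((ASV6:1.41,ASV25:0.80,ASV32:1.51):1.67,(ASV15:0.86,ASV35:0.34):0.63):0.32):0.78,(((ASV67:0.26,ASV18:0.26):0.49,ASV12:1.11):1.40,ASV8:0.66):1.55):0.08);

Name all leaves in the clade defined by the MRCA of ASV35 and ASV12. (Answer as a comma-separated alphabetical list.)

ASV12, ASV15, ASV18, ASV25, ASV32, ASV35, ASV55, ASV6, ASV67, ASV8

Tracing ASV35: it sits inside (ASV15,ASV35).
Tracing ASV12: it sits inside ((ASV67,ASV18),ASV12).
The smallest clade enclosing both is ((ASV55,((ASV6,ASV25,ASV32),(ASV15,ASV35))),(((ASV67,ASV18),ASV12),ASV8)); the answer is its 10 terminal taxa in alphabetical order.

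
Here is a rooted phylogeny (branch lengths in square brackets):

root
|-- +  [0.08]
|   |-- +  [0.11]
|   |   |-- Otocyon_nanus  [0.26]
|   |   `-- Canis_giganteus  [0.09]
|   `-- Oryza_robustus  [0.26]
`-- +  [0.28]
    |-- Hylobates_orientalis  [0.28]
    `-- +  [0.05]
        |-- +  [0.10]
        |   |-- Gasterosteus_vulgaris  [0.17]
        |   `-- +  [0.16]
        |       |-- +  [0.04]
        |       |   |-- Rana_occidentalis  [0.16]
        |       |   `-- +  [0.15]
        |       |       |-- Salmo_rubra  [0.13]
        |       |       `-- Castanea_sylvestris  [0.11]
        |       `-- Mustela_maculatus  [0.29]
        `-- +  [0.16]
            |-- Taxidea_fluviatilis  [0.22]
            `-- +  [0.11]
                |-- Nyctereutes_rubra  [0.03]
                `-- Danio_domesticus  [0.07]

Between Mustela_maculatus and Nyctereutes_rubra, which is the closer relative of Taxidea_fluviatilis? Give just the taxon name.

The MRCA of Taxidea_fluviatilis and Nyctereutes_rubra subtends (Taxidea_fluviatilis,(Nyctereutes_rubra,Danio_domesticus)) (3 taxa).
The MRCA of Taxidea_fluviatilis and Mustela_maculatus subtends ((Gasterosteus_vulgaris,((Rana_occidentalis,(Salmo_rubra,Castanea_sylvestris)),Mustela_maculatus)),(Taxidea_fluviatilis,(Nyctereutes_rubra,Danio_domesticus))) (8 taxa).
The first is nested inside the second, so Taxidea_fluviatilis shares a more recent common ancestor with Nyctereutes_rubra.

Nyctereutes_rubra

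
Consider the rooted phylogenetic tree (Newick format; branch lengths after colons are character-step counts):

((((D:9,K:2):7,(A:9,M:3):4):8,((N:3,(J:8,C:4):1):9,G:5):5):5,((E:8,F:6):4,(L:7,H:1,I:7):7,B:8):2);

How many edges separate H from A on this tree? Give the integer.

7

The MRCA of H and A is the root of the tree.
From H up to that node: 3 branches. From A up to the same node: 4 branches. Total: 3 + 4 = 7.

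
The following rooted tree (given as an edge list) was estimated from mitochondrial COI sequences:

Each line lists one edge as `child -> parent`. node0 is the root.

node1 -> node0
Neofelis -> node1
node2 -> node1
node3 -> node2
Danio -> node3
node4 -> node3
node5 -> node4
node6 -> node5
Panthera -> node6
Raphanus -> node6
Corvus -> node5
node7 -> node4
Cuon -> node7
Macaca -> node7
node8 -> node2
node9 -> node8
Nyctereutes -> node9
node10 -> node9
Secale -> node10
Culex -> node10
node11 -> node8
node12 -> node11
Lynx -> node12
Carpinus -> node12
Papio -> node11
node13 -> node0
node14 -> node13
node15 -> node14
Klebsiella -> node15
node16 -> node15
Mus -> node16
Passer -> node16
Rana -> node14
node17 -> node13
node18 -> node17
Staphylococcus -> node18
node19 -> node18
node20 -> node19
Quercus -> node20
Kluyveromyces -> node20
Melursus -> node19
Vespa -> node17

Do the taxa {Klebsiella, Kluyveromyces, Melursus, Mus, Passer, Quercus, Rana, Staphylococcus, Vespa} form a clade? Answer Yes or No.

Yes

The most recent common ancestor of these taxa subtends (((Klebsiella,(Mus,Passer)),Rana),((Staphylococcus,((Quercus,Kluyveromyces),Melursus)),Vespa)).
That clade has exactly 9 tips — every listed taxon and nothing else — so the group is monophyletic.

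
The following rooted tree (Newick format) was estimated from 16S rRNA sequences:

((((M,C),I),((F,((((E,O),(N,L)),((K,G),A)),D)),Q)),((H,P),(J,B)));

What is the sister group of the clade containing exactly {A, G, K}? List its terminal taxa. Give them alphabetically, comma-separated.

The clade containing exactly {A, G, K} attaches to the tree at the node subtending (((E,O),(N,L)),((K,G),A)).
The other lineage descending from that same node — the sister group — is ((E,O),(N,L)); its 4 tips in alphabetical order are the answer.

E, L, N, O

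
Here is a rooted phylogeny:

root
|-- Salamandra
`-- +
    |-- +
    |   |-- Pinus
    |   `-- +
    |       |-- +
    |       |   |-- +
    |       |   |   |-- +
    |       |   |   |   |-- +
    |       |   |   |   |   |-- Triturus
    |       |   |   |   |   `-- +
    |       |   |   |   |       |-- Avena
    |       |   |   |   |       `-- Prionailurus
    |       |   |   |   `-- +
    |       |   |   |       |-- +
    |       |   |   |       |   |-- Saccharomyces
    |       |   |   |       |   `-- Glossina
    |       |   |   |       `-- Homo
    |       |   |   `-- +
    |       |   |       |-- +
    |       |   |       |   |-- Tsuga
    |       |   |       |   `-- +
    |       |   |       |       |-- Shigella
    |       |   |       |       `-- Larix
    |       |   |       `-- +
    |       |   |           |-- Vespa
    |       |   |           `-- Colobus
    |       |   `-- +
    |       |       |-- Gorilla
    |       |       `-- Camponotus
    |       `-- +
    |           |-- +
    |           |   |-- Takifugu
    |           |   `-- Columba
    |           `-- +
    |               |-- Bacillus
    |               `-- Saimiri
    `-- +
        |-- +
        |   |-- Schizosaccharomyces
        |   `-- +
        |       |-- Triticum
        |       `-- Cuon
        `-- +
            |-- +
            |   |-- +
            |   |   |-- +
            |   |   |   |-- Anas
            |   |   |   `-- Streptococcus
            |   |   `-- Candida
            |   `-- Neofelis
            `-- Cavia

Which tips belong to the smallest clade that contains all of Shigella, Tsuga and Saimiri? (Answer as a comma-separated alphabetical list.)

Avena, Bacillus, Camponotus, Colobus, Columba, Glossina, Gorilla, Homo, Larix, Prionailurus, Saccharomyces, Saimiri, Shigella, Takifugu, Triturus, Tsuga, Vespa

Tracing Shigella: it sits inside (Shigella,Larix).
Tracing Tsuga: it sits inside (Tsuga,(Shigella,Larix)).
Tracing Saimiri: it sits inside (Bacillus,Saimiri).
The smallest clade enclosing all 3 is (((((Triturus,(Avena,Prionailurus)),((Saccharomyces,Glossina),Homo)),((Tsuga,(Shigella,Larix)),(Vespa,Colobus))),(Gorilla,Camponotus)),((Takifugu,Columba),(Bacillus,Saimiri))); the answer is its 17 terminal taxa in alphabetical order.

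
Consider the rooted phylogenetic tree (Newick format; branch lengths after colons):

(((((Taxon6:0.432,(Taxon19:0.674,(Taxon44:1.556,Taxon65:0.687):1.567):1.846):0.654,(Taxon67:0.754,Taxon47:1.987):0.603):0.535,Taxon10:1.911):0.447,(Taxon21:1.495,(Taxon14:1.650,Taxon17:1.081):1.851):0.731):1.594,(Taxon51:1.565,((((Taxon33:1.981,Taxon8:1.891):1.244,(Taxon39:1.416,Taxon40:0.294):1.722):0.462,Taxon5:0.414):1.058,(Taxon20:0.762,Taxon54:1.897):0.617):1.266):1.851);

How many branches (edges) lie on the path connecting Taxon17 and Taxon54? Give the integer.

The MRCA of Taxon17 and Taxon54 is the root of the tree.
From Taxon17 up to that node: 4 branches. From Taxon54 up to the same node: 4 branches. Total: 4 + 4 = 8.

8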